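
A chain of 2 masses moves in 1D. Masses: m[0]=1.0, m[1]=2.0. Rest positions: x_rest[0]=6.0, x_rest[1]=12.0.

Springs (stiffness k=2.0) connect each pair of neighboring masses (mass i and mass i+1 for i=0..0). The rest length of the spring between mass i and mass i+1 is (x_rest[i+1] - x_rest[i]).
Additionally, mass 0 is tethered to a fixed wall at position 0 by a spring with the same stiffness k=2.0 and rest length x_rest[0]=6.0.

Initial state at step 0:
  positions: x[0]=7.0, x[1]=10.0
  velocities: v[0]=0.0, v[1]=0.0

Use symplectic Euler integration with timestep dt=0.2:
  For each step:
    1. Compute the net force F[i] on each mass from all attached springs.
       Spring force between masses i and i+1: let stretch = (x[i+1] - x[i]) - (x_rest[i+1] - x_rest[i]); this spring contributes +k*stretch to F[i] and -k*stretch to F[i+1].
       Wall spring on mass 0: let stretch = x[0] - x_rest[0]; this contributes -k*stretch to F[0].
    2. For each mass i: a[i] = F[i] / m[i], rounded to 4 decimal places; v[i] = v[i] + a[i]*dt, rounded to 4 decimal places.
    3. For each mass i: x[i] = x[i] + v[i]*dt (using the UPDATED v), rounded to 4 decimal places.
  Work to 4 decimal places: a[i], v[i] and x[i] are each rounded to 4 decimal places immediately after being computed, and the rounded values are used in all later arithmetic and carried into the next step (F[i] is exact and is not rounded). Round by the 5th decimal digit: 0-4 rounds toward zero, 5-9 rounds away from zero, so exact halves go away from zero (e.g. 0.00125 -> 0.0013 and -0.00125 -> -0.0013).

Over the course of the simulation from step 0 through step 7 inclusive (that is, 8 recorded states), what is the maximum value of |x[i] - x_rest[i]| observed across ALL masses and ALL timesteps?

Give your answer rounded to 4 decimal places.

Answer: 2.3260

Derivation:
Step 0: x=[7.0000 10.0000] v=[0.0000 0.0000]
Step 1: x=[6.6800 10.1200] v=[-1.6000 0.6000]
Step 2: x=[6.1008 10.3424] v=[-2.8960 1.1120]
Step 3: x=[5.3729 10.6351] v=[-3.6397 1.4637]
Step 4: x=[4.6361 10.9574] v=[-3.6840 1.6113]
Step 5: x=[4.0341 11.2668] v=[-3.0099 1.5470]
Step 6: x=[3.6880 11.5269] v=[-1.7305 1.3005]
Step 7: x=[3.6740 11.7134] v=[-0.0701 0.9327]
Max displacement = 2.3260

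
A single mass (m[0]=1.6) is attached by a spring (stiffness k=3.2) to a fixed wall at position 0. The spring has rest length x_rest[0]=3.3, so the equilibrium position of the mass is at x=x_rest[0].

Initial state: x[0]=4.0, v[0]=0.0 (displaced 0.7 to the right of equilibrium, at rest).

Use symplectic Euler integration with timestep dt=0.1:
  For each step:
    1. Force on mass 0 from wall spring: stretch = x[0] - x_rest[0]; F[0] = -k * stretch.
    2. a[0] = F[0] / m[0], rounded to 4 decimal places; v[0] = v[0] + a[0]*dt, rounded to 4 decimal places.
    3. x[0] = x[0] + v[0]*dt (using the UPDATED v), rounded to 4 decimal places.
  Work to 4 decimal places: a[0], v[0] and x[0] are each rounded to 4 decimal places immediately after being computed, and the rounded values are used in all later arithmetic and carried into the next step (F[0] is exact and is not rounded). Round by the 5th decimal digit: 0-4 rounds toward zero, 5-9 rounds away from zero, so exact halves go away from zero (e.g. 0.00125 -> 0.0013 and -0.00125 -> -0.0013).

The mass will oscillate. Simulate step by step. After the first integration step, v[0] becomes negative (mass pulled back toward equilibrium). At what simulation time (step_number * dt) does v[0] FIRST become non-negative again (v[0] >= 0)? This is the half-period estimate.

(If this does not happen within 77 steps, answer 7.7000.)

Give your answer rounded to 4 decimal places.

Answer: 2.3000

Derivation:
Step 0: x=[4.0000] v=[0.0000]
Step 1: x=[3.9860] v=[-0.1400]
Step 2: x=[3.9583] v=[-0.2772]
Step 3: x=[3.9174] v=[-0.4089]
Step 4: x=[3.8642] v=[-0.5324]
Step 5: x=[3.7997] v=[-0.6452]
Step 6: x=[3.7252] v=[-0.7451]
Step 7: x=[3.6422] v=[-0.8301]
Step 8: x=[3.5524] v=[-0.8985]
Step 9: x=[3.4575] v=[-0.9490]
Step 10: x=[3.3595] v=[-0.9805]
Step 11: x=[3.2603] v=[-0.9924]
Step 12: x=[3.1619] v=[-0.9845]
Step 13: x=[3.0662] v=[-0.9569]
Step 14: x=[2.9752] v=[-0.9101]
Step 15: x=[2.8907] v=[-0.8451]
Step 16: x=[2.8144] v=[-0.7632]
Step 17: x=[2.7478] v=[-0.6661]
Step 18: x=[2.6922] v=[-0.5557]
Step 19: x=[2.6488] v=[-0.4341]
Step 20: x=[2.6184] v=[-0.3039]
Step 21: x=[2.6016] v=[-0.1676]
Step 22: x=[2.5988] v=[-0.0279]
Step 23: x=[2.6100] v=[0.1123]
First v>=0 after going negative at step 23, time=2.3000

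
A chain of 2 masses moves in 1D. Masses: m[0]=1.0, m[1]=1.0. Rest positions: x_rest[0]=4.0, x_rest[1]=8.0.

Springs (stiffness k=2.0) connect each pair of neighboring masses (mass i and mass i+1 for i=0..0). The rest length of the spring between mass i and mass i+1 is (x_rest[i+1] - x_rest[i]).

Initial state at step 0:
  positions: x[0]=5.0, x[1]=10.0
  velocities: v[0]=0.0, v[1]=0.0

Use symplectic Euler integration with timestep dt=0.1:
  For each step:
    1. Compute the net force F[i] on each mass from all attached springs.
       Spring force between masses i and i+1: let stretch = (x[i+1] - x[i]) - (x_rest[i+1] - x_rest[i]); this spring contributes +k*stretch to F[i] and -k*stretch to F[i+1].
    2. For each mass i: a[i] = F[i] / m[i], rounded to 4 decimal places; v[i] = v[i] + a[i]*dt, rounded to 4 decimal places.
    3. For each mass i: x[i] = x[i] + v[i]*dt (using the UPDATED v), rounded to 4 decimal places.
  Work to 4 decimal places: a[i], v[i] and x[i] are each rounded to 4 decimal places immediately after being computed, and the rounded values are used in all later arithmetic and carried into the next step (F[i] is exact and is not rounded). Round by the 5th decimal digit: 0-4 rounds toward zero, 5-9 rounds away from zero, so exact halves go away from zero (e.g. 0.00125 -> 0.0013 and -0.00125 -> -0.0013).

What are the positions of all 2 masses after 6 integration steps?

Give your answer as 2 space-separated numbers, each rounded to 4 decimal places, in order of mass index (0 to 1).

Answer: 5.3666 9.6334

Derivation:
Step 0: x=[5.0000 10.0000] v=[0.0000 0.0000]
Step 1: x=[5.0200 9.9800] v=[0.2000 -0.2000]
Step 2: x=[5.0592 9.9408] v=[0.3920 -0.3920]
Step 3: x=[5.1160 9.8840] v=[0.5683 -0.5683]
Step 4: x=[5.1882 9.8118] v=[0.7219 -0.7219]
Step 5: x=[5.2729 9.7271] v=[0.8466 -0.8466]
Step 6: x=[5.3666 9.6334] v=[0.9374 -0.9374]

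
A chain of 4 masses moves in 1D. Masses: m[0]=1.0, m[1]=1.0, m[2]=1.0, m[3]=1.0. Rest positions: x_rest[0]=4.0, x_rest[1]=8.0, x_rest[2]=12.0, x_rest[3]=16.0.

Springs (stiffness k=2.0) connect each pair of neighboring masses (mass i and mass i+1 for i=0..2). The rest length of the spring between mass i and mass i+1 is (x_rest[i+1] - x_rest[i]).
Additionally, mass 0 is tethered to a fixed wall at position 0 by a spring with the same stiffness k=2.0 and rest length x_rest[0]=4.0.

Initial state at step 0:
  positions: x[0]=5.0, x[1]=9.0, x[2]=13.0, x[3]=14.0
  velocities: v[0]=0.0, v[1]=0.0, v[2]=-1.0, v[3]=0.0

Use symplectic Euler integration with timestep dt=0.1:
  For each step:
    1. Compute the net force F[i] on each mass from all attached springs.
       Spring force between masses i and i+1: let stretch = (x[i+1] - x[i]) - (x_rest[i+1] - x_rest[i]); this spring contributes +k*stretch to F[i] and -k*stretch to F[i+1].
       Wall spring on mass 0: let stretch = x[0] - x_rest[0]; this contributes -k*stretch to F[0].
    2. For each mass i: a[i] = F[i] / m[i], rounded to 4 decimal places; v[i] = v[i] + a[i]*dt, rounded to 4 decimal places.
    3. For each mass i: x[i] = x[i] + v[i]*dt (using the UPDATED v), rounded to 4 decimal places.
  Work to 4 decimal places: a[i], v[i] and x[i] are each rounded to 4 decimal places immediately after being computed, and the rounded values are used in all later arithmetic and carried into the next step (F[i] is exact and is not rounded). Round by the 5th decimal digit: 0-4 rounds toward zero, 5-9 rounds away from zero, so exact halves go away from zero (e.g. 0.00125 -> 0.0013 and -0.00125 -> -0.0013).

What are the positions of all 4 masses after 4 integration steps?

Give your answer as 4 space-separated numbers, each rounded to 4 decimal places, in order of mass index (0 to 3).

Step 0: x=[5.0000 9.0000 13.0000 14.0000] v=[0.0000 0.0000 -1.0000 0.0000]
Step 1: x=[4.9800 9.0000 12.8400 14.0600] v=[-0.2000 0.0000 -1.6000 0.6000]
Step 2: x=[4.9408 8.9964 12.6276 14.1756] v=[-0.3920 -0.0360 -2.1240 1.1560]
Step 3: x=[4.8839 8.9843 12.3735 14.3402] v=[-0.5690 -0.1209 -2.5406 1.6464]
Step 4: x=[4.8113 8.9580 12.0910 14.5455] v=[-0.7257 -0.2631 -2.8251 2.0531]

Answer: 4.8113 8.9580 12.0910 14.5455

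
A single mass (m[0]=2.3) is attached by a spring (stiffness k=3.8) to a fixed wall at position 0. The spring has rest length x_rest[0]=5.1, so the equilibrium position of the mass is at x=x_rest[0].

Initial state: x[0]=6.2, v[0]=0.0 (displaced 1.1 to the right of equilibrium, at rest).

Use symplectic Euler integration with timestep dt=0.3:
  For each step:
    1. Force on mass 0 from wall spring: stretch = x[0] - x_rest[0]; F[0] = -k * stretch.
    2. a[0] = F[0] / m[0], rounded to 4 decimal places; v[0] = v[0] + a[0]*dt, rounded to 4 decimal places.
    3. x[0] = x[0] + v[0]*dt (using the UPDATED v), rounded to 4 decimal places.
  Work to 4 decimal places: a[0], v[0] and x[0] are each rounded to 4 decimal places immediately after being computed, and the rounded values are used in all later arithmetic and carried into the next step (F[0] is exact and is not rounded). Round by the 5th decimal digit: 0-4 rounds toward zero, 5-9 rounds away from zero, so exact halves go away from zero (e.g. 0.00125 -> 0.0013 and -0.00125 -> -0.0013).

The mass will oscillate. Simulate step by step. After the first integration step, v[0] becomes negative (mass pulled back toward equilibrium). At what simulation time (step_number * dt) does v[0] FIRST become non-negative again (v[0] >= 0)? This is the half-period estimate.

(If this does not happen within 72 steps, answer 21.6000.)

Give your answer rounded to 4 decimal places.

Step 0: x=[6.2000] v=[0.0000]
Step 1: x=[6.0364] v=[-0.5452]
Step 2: x=[5.7336] v=[-1.0093]
Step 3: x=[5.3366] v=[-1.3233]
Step 4: x=[4.9044] v=[-1.4406]
Step 5: x=[4.5013] v=[-1.3436]
Step 6: x=[4.1873] v=[-1.0468]
Step 7: x=[4.0090] v=[-0.5944]
Step 8: x=[3.9929] v=[-0.0537]
Step 9: x=[4.1414] v=[0.4950]
First v>=0 after going negative at step 9, time=2.7000

Answer: 2.7000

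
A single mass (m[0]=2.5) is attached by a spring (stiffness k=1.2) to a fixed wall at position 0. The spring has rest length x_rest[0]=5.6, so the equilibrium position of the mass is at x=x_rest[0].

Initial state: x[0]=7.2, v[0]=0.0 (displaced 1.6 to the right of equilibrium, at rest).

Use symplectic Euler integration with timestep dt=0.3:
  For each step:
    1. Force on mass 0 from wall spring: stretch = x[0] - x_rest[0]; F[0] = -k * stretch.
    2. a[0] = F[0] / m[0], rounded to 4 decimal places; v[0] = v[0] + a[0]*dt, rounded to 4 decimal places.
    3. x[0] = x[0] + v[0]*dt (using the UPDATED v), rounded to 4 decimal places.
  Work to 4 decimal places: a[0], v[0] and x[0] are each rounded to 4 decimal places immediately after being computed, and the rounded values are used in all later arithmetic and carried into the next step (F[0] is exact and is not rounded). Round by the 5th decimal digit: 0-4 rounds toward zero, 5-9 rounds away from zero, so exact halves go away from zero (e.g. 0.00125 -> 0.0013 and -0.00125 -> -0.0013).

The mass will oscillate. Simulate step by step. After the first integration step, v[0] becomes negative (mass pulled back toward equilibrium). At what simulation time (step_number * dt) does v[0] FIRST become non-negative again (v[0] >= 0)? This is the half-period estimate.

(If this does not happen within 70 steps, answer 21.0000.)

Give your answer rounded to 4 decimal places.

Answer: 4.8000

Derivation:
Step 0: x=[7.2000] v=[0.0000]
Step 1: x=[7.1309] v=[-0.2304]
Step 2: x=[6.9957] v=[-0.4508]
Step 3: x=[6.8002] v=[-0.6518]
Step 4: x=[6.5528] v=[-0.8246]
Step 5: x=[6.2643] v=[-0.9618]
Step 6: x=[5.9471] v=[-1.0575]
Step 7: x=[5.6149] v=[-1.1075]
Step 8: x=[5.2820] v=[-1.1097]
Step 9: x=[4.9628] v=[-1.0639]
Step 10: x=[4.6712] v=[-0.9721]
Step 11: x=[4.4197] v=[-0.8384]
Step 12: x=[4.2192] v=[-0.6685]
Step 13: x=[4.0783] v=[-0.4697]
Step 14: x=[4.0031] v=[-0.2506]
Step 15: x=[3.9969] v=[-0.0207]
Step 16: x=[4.0600] v=[0.2102]
First v>=0 after going negative at step 16, time=4.8000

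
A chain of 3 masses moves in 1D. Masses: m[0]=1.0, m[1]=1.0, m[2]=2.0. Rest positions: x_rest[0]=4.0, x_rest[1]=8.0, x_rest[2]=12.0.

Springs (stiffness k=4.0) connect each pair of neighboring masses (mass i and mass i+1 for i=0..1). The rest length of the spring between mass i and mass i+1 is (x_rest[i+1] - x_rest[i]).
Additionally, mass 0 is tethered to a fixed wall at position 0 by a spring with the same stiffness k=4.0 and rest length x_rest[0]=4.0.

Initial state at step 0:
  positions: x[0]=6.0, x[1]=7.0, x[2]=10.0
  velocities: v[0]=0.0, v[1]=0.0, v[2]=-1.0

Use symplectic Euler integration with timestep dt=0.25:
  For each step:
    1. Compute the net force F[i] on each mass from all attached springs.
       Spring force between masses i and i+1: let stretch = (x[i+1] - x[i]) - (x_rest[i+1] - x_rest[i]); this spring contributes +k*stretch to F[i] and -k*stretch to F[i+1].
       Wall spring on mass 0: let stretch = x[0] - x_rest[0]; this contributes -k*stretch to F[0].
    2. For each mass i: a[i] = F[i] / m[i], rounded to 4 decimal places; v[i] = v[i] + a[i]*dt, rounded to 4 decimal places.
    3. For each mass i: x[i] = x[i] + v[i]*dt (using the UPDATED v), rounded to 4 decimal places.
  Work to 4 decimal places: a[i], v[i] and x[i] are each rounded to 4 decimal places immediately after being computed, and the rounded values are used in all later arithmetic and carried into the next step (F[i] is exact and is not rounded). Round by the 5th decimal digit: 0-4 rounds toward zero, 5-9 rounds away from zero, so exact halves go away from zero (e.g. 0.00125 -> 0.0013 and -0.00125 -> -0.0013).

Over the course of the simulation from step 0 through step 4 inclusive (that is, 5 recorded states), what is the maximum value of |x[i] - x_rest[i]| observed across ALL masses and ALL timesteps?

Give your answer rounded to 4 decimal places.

Step 0: x=[6.0000 7.0000 10.0000] v=[0.0000 0.0000 -1.0000]
Step 1: x=[4.7500 7.5000 9.8750] v=[-5.0000 2.0000 -0.5000]
Step 2: x=[3.0000 7.9063 9.9531] v=[-7.0000 1.6250 0.3125]
Step 3: x=[1.7266 7.5977 10.2754] v=[-5.0937 -1.2345 1.2891]
Step 4: x=[1.4893 6.4907 10.7630] v=[-0.9492 -4.4279 1.9503]
Max displacement = 2.5107

Answer: 2.5107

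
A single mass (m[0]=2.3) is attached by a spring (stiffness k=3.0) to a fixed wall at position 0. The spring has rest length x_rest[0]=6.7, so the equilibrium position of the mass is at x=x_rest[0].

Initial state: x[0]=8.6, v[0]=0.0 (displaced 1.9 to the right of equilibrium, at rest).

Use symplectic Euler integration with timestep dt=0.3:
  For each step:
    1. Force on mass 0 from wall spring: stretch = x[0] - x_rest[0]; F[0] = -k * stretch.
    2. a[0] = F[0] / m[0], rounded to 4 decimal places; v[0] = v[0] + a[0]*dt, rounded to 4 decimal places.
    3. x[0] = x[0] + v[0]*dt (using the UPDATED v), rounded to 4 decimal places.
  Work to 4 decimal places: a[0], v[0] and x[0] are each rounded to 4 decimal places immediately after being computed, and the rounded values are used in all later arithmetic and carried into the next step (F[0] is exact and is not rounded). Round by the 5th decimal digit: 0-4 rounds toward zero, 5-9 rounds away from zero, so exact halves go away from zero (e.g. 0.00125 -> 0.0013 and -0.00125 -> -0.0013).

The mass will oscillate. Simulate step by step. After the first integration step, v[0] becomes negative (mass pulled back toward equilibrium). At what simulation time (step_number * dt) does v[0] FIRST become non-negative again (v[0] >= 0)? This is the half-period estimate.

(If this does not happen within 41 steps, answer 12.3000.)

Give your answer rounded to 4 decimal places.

Answer: 3.0000

Derivation:
Step 0: x=[8.6000] v=[0.0000]
Step 1: x=[8.3770] v=[-0.7435]
Step 2: x=[7.9571] v=[-1.3997]
Step 3: x=[7.3896] v=[-1.8916]
Step 4: x=[6.7412] v=[-2.1615]
Step 5: x=[6.0879] v=[-2.1776]
Step 6: x=[5.5065] v=[-1.9381]
Step 7: x=[5.0652] v=[-1.4711]
Step 8: x=[4.8158] v=[-0.8314]
Step 9: x=[4.7876] v=[-0.0941]
Step 10: x=[4.9839] v=[0.6542]
First v>=0 after going negative at step 10, time=3.0000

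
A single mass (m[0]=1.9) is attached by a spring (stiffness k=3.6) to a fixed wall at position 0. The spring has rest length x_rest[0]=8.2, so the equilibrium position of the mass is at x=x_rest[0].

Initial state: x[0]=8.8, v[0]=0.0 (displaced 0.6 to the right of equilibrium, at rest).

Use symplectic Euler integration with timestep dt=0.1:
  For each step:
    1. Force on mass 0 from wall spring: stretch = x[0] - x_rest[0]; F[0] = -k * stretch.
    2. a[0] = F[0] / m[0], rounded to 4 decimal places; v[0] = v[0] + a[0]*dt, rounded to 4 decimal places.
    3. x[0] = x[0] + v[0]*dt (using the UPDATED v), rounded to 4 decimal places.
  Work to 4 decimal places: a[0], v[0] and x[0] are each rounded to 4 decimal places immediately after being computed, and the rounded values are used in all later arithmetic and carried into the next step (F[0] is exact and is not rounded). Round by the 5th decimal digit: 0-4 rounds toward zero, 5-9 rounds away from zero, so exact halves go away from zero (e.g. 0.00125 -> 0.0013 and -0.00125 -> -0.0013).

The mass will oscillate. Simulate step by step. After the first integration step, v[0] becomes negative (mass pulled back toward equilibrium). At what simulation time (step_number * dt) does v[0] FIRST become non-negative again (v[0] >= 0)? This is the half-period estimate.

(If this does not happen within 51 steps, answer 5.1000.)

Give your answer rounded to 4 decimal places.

Answer: 2.3000

Derivation:
Step 0: x=[8.8000] v=[0.0000]
Step 1: x=[8.7886] v=[-0.1137]
Step 2: x=[8.7661] v=[-0.2252]
Step 3: x=[8.7329] v=[-0.3325]
Step 4: x=[8.6896] v=[-0.4335]
Step 5: x=[8.6370] v=[-0.5263]
Step 6: x=[8.5761] v=[-0.6091]
Step 7: x=[8.5081] v=[-0.6804]
Step 8: x=[8.4342] v=[-0.7388]
Step 9: x=[8.3559] v=[-0.7832]
Step 10: x=[8.2746] v=[-0.8127]
Step 11: x=[8.1919] v=[-0.8268]
Step 12: x=[8.1094] v=[-0.8253]
Step 13: x=[8.0286] v=[-0.8081]
Step 14: x=[7.9510] v=[-0.7756]
Step 15: x=[7.8782] v=[-0.7284]
Step 16: x=[7.8115] v=[-0.6674]
Step 17: x=[7.7521] v=[-0.5938]
Step 18: x=[7.7012] v=[-0.5089]
Step 19: x=[7.6598] v=[-0.4144]
Step 20: x=[7.6286] v=[-0.3121]
Step 21: x=[7.6082] v=[-0.2038]
Step 22: x=[7.5990] v=[-0.0917]
Step 23: x=[7.6012] v=[0.0222]
First v>=0 after going negative at step 23, time=2.3000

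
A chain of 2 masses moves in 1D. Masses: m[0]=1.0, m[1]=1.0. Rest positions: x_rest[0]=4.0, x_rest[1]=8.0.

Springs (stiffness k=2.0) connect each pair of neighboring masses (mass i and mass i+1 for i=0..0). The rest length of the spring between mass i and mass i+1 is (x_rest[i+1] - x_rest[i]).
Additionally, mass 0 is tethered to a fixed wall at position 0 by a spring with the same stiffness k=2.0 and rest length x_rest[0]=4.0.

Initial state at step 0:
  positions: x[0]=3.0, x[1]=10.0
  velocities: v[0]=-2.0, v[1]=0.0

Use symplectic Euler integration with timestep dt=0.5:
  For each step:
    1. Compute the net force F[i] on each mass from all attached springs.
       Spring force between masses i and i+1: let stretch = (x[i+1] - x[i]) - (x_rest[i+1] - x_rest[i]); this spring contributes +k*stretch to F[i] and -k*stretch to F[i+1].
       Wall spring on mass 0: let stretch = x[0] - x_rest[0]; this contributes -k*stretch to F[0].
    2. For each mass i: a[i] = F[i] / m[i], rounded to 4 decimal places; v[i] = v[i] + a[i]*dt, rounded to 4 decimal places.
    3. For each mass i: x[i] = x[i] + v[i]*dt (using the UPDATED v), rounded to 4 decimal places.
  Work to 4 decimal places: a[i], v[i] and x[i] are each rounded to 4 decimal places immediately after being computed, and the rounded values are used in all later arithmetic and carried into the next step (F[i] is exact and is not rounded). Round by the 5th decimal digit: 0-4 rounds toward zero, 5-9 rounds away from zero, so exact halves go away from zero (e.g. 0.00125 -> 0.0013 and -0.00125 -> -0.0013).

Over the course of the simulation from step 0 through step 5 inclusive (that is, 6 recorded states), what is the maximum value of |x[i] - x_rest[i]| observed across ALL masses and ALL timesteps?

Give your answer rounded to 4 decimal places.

Answer: 2.6562

Derivation:
Step 0: x=[3.0000 10.0000] v=[-2.0000 0.0000]
Step 1: x=[4.0000 8.5000] v=[2.0000 -3.0000]
Step 2: x=[5.2500 6.7500] v=[2.5000 -3.5000]
Step 3: x=[4.6250 6.2500] v=[-1.2500 -1.0000]
Step 4: x=[2.5000 6.9375] v=[-4.2500 1.3750]
Step 5: x=[1.3438 7.4063] v=[-2.3125 0.9375]
Max displacement = 2.6562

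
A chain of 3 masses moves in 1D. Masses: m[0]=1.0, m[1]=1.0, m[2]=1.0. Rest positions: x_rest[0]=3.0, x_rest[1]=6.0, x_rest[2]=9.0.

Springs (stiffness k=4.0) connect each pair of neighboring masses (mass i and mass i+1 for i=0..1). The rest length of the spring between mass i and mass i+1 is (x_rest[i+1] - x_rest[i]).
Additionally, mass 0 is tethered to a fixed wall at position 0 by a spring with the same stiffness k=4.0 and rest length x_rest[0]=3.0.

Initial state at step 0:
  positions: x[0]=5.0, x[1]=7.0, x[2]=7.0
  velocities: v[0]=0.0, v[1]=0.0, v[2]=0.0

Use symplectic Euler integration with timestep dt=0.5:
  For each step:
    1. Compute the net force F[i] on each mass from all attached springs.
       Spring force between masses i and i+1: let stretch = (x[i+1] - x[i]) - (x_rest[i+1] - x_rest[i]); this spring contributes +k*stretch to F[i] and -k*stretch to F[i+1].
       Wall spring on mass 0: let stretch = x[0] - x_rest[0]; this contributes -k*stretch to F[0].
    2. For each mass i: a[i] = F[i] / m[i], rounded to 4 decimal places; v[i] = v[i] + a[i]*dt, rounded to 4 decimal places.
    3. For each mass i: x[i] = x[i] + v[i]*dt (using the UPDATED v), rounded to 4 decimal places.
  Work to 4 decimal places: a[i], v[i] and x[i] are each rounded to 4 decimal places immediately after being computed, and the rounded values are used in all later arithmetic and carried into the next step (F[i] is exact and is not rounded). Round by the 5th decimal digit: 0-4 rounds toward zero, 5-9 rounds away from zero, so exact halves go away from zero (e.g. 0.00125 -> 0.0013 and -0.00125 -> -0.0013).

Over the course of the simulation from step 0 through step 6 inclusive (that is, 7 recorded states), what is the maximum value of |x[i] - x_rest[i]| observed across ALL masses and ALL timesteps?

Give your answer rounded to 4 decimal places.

Answer: 3.0000

Derivation:
Step 0: x=[5.0000 7.0000 7.0000] v=[0.0000 0.0000 0.0000]
Step 1: x=[2.0000 5.0000 10.0000] v=[-6.0000 -4.0000 6.0000]
Step 2: x=[0.0000 5.0000 11.0000] v=[-4.0000 0.0000 2.0000]
Step 3: x=[3.0000 6.0000 9.0000] v=[6.0000 2.0000 -4.0000]
Step 4: x=[6.0000 7.0000 7.0000] v=[6.0000 2.0000 -4.0000]
Step 5: x=[4.0000 7.0000 8.0000] v=[-4.0000 0.0000 2.0000]
Step 6: x=[1.0000 5.0000 11.0000] v=[-6.0000 -4.0000 6.0000]
Max displacement = 3.0000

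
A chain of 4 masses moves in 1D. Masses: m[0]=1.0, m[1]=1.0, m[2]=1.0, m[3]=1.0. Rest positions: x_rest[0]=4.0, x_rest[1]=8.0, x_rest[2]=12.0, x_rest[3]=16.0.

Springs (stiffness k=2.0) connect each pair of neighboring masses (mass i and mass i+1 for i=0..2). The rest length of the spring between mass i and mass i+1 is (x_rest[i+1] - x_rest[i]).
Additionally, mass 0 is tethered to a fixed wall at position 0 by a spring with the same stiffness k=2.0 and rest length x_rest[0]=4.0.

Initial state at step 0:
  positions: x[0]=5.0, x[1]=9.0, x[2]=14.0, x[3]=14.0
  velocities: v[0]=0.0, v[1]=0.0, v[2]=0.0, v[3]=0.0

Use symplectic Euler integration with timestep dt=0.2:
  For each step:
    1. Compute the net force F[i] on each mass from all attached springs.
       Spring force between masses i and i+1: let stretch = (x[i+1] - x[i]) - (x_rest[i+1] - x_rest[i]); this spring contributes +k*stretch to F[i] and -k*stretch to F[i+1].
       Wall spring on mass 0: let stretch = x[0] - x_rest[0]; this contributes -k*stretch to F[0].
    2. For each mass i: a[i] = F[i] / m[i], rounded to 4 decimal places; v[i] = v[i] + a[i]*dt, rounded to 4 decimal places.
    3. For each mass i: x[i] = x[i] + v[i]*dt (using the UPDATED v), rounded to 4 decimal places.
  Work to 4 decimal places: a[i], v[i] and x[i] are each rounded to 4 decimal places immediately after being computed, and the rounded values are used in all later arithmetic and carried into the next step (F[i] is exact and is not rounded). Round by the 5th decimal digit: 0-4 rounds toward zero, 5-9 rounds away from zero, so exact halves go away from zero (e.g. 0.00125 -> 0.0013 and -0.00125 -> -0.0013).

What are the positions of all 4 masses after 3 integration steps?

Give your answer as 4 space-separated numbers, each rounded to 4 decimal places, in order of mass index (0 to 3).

Answer: 4.6088 9.2414 12.0559 15.6443

Derivation:
Step 0: x=[5.0000 9.0000 14.0000 14.0000] v=[0.0000 0.0000 0.0000 0.0000]
Step 1: x=[4.9200 9.0800 13.6000 14.3200] v=[-0.4000 0.4000 -2.0000 1.6000]
Step 2: x=[4.7792 9.1888 12.8960 14.9024] v=[-0.7040 0.5440 -3.5200 2.9120]
Step 3: x=[4.6088 9.2414 12.0559 15.6443] v=[-0.8518 0.2630 -4.2003 3.7094]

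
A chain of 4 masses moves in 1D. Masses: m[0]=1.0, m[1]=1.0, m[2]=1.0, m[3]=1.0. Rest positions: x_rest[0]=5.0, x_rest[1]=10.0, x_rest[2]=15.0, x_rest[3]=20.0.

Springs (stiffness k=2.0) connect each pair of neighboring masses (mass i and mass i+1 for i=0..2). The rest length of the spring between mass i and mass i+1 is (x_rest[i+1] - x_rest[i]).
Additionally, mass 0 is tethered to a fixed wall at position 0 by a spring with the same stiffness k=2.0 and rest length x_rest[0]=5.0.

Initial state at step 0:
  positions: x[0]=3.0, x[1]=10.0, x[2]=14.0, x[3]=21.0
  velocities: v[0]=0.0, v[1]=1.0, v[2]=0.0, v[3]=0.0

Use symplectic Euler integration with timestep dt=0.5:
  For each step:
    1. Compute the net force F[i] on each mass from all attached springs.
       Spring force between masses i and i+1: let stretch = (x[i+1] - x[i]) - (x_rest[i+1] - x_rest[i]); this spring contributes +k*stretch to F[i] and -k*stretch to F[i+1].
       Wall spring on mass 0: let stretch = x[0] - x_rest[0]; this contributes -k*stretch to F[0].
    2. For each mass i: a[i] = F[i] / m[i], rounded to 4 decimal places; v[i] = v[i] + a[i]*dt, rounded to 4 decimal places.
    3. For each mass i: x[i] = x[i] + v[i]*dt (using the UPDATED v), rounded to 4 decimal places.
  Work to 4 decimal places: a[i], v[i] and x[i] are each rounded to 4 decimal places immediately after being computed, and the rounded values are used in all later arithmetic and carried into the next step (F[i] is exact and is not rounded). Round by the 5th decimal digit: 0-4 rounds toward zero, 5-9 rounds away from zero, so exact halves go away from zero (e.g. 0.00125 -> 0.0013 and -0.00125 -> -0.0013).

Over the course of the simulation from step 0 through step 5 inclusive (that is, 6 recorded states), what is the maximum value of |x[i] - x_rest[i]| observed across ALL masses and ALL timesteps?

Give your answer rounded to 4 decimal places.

Step 0: x=[3.0000 10.0000 14.0000 21.0000] v=[0.0000 1.0000 0.0000 0.0000]
Step 1: x=[5.0000 9.0000 15.5000 20.0000] v=[4.0000 -2.0000 3.0000 -2.0000]
Step 2: x=[6.5000 9.2500 16.0000 19.2500] v=[3.0000 0.5000 1.0000 -1.5000]
Step 3: x=[6.1250 11.5000 14.7500 19.3750] v=[-0.7500 4.5000 -2.5000 0.2500]
Step 4: x=[5.3750 12.6875 14.1875 19.6875] v=[-1.5000 2.3750 -1.1250 0.6250]
Step 5: x=[5.5938 10.9688 15.6250 19.7500] v=[0.4375 -3.4375 2.8750 0.1250]
Max displacement = 2.6875

Answer: 2.6875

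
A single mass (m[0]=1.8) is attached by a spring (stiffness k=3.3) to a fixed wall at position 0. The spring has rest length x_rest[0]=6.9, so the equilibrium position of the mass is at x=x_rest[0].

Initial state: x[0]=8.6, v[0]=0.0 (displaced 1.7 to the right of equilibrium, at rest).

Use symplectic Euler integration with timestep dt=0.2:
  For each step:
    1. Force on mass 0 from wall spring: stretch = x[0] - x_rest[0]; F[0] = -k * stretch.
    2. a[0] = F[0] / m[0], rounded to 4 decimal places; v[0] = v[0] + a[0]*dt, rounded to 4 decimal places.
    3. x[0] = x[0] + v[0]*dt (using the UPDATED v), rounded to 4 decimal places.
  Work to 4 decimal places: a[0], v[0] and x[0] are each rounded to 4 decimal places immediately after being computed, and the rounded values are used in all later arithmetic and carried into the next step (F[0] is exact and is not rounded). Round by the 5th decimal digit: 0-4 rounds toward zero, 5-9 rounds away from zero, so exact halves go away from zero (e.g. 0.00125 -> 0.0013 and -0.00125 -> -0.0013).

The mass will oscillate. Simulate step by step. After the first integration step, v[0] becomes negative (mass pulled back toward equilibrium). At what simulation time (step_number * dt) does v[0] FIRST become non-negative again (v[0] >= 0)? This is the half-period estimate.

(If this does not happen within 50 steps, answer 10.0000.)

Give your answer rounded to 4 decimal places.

Answer: 2.4000

Derivation:
Step 0: x=[8.6000] v=[0.0000]
Step 1: x=[8.4753] v=[-0.6233]
Step 2: x=[8.2351] v=[-1.2009]
Step 3: x=[7.8970] v=[-1.6904]
Step 4: x=[7.4858] v=[-2.0560]
Step 5: x=[7.0316] v=[-2.2708]
Step 6: x=[6.5678] v=[-2.3191]
Step 7: x=[6.1283] v=[-2.1973]
Step 8: x=[5.7454] v=[-1.9143]
Step 9: x=[5.4472] v=[-1.4909]
Step 10: x=[5.2556] v=[-0.9582]
Step 11: x=[5.1845] v=[-0.3553]
Step 12: x=[5.2392] v=[0.2737]
First v>=0 after going negative at step 12, time=2.4000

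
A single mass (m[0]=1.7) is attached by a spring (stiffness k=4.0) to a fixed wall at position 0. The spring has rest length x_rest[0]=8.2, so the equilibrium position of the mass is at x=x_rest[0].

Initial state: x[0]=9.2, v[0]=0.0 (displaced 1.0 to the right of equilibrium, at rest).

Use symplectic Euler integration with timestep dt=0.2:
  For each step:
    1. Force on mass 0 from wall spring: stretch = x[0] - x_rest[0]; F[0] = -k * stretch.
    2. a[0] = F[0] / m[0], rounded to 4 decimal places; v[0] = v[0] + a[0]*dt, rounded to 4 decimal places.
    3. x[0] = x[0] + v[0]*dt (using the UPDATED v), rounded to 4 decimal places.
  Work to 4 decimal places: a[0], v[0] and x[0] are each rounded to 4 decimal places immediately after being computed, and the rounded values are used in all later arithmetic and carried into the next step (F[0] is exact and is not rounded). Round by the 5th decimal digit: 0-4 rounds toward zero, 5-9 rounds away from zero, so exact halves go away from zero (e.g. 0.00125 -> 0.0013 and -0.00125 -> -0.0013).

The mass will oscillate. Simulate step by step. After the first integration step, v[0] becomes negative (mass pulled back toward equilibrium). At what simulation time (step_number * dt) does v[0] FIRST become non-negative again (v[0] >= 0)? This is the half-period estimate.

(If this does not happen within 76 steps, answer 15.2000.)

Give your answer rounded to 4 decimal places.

Step 0: x=[9.2000] v=[0.0000]
Step 1: x=[9.1059] v=[-0.4706]
Step 2: x=[8.9265] v=[-0.8969]
Step 3: x=[8.6787] v=[-1.2388]
Step 4: x=[8.3859] v=[-1.4641]
Step 5: x=[8.0756] v=[-1.5516]
Step 6: x=[7.7770] v=[-1.4931]
Step 7: x=[7.5182] v=[-1.2940]
Step 8: x=[7.3236] v=[-0.9732]
Step 9: x=[7.2114] v=[-0.5608]
Step 10: x=[7.1923] v=[-0.0956]
Step 11: x=[7.2680] v=[0.3786]
First v>=0 after going negative at step 11, time=2.2000

Answer: 2.2000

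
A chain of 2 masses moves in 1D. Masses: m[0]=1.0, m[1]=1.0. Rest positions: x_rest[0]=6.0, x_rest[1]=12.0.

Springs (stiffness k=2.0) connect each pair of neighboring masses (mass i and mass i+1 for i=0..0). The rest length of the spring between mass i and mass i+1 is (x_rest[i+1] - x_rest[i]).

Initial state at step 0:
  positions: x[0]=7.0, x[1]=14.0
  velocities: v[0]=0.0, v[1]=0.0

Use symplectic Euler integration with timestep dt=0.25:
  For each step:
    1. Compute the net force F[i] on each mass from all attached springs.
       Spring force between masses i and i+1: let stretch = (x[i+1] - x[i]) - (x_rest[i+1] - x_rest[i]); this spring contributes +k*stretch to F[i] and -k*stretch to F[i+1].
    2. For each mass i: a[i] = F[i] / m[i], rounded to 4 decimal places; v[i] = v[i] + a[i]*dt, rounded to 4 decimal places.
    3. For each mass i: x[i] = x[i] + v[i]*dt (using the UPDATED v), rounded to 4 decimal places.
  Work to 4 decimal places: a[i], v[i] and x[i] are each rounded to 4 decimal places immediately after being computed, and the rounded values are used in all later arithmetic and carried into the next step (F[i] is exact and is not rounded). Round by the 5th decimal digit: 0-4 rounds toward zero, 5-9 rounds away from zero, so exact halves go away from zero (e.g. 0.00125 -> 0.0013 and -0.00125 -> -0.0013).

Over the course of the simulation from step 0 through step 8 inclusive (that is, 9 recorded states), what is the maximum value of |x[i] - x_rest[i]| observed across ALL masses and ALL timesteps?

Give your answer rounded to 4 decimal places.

Step 0: x=[7.0000 14.0000] v=[0.0000 0.0000]
Step 1: x=[7.1250 13.8750] v=[0.5000 -0.5000]
Step 2: x=[7.3438 13.6563] v=[0.8750 -0.8750]
Step 3: x=[7.6016 13.3985] v=[1.0313 -1.0313]
Step 4: x=[7.8341 13.1661] v=[0.9298 -0.9298]
Step 5: x=[7.9831 13.0172] v=[0.5958 -0.5958]
Step 6: x=[8.0113 12.9890] v=[0.1129 -0.1129]
Step 7: x=[7.9117 13.0886] v=[-0.3983 0.3983]
Step 8: x=[7.7092 13.2911] v=[-0.8099 0.8099]
Max displacement = 2.0113

Answer: 2.0113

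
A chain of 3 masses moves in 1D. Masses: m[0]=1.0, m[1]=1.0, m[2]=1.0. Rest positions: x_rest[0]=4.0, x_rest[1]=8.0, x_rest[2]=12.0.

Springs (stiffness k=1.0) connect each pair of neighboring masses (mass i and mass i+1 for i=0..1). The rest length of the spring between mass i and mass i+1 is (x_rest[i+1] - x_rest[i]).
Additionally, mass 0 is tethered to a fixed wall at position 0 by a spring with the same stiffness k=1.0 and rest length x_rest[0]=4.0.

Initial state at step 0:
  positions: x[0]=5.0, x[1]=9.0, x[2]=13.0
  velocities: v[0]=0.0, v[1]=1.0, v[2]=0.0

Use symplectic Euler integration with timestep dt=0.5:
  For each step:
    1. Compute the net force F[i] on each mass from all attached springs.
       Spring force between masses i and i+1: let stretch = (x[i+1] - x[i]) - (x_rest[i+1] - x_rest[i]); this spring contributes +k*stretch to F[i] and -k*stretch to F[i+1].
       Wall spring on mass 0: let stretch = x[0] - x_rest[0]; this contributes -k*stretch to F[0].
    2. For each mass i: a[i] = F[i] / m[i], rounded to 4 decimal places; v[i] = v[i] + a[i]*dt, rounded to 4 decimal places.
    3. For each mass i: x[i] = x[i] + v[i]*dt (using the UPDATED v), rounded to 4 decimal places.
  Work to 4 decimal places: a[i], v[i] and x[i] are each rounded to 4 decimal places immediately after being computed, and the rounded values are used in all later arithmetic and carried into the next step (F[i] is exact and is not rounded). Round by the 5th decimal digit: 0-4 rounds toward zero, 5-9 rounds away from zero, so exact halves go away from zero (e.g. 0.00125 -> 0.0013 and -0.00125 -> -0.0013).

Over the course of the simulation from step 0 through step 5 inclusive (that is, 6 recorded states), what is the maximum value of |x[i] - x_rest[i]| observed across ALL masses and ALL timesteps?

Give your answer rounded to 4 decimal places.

Step 0: x=[5.0000 9.0000 13.0000] v=[0.0000 1.0000 0.0000]
Step 1: x=[4.7500 9.5000 13.0000] v=[-0.5000 1.0000 0.0000]
Step 2: x=[4.5000 9.6875 13.1250] v=[-0.5000 0.3750 0.2500]
Step 3: x=[4.4219 9.4375 13.3907] v=[-0.1563 -0.5000 0.5313]
Step 4: x=[4.4922 8.9219 13.6681] v=[0.1406 -1.0312 0.5547]
Step 5: x=[4.5469 8.4854 13.7589] v=[0.1094 -0.8730 0.1816]
Max displacement = 1.7589

Answer: 1.7589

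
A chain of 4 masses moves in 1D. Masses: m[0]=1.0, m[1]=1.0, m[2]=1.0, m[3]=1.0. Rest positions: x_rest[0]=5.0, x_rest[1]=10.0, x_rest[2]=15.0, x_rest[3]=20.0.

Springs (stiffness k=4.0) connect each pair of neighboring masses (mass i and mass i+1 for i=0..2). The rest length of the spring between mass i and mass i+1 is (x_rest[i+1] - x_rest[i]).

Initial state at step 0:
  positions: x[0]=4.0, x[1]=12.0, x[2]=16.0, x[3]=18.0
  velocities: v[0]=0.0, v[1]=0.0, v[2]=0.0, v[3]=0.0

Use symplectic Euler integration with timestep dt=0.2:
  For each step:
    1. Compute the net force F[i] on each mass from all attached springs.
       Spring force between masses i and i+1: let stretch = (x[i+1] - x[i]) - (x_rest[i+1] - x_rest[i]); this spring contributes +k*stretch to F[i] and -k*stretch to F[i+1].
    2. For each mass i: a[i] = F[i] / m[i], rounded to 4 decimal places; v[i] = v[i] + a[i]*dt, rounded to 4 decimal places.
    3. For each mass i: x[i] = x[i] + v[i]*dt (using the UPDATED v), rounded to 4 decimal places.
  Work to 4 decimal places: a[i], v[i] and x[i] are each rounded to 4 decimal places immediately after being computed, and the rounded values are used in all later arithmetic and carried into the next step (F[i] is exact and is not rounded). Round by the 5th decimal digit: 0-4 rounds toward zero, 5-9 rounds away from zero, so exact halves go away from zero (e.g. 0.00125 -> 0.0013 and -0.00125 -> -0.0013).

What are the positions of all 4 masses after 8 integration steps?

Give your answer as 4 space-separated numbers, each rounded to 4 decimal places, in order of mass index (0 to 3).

Step 0: x=[4.0000 12.0000 16.0000 18.0000] v=[0.0000 0.0000 0.0000 0.0000]
Step 1: x=[4.4800 11.3600 15.6800 18.4800] v=[2.4000 -3.2000 -1.6000 2.4000]
Step 2: x=[5.2608 10.3104 15.1168 19.3120] v=[3.9040 -5.2480 -2.8160 4.1600]
Step 3: x=[6.0495 9.2219 14.4558 20.2728] v=[3.9437 -5.4426 -3.3050 4.8038]
Step 4: x=[6.5458 8.4632 13.8881 21.1028] v=[2.4816 -3.7934 -2.8385 4.1502]
Step 5: x=[6.5489 8.2657 13.6068 21.5785] v=[0.0155 -0.9874 -1.4067 2.3784]
Step 6: x=[6.0267 8.6481 13.7464 21.5787] v=[-2.6111 1.9120 0.6978 0.0010]
Step 7: x=[5.1239 9.4268 14.3234 21.1257] v=[-4.5140 3.8935 2.8850 -2.2648]
Step 8: x=[4.1096 10.3005 15.2053 20.3844] v=[-5.0717 4.3685 4.4096 -3.7066]

Answer: 4.1096 10.3005 15.2053 20.3844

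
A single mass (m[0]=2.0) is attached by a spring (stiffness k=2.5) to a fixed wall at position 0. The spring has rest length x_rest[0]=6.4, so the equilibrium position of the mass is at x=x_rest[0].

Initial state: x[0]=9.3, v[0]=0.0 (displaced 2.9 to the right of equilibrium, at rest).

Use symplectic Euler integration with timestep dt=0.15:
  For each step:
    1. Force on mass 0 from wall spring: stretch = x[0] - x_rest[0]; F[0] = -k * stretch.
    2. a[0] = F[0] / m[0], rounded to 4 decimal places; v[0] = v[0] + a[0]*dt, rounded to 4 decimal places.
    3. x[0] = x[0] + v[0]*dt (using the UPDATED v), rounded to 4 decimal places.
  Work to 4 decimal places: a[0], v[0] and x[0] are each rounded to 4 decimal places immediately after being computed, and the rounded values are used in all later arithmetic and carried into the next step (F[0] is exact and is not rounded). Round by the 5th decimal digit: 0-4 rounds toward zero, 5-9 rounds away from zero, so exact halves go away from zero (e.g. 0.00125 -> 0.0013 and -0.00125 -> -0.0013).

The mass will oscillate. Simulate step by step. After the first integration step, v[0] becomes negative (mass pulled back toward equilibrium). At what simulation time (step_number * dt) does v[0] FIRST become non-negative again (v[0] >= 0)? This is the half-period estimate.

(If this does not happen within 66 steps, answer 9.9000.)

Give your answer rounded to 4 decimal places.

Answer: 2.8500

Derivation:
Step 0: x=[9.3000] v=[0.0000]
Step 1: x=[9.2184] v=[-0.5438]
Step 2: x=[9.0576] v=[-1.0723]
Step 3: x=[8.8220] v=[-1.5706]
Step 4: x=[8.5183] v=[-2.0247]
Step 5: x=[8.1550] v=[-2.4219]
Step 6: x=[7.7424] v=[-2.7510]
Step 7: x=[7.2920] v=[-3.0027]
Step 8: x=[6.8165] v=[-3.1700]
Step 9: x=[6.3293] v=[-3.2481]
Step 10: x=[5.8441] v=[-3.2348]
Step 11: x=[5.3745] v=[-3.1306]
Step 12: x=[4.9338] v=[-2.9383]
Step 13: x=[4.5343] v=[-2.6634]
Step 14: x=[4.1873] v=[-2.3136]
Step 15: x=[3.9025] v=[-1.8987]
Step 16: x=[3.6879] v=[-1.4304]
Step 17: x=[3.5496] v=[-0.9219]
Step 18: x=[3.4915] v=[-0.3875]
Step 19: x=[3.5152] v=[0.1578]
First v>=0 after going negative at step 19, time=2.8500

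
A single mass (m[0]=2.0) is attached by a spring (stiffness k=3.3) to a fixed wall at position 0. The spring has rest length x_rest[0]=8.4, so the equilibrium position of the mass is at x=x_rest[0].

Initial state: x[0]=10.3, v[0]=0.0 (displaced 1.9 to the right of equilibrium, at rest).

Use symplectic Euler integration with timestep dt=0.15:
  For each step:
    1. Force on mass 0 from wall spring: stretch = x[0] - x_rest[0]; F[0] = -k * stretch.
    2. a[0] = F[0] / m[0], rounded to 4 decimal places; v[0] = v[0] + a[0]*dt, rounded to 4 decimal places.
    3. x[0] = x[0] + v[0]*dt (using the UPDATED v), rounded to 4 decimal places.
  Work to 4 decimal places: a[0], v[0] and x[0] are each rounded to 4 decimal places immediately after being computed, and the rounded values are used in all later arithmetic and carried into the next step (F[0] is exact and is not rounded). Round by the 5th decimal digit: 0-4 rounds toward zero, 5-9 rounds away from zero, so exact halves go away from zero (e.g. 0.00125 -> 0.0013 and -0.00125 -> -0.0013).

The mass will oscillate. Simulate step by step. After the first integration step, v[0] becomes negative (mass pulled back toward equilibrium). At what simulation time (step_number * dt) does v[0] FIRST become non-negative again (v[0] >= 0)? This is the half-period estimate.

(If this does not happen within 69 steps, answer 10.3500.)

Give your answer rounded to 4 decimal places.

Step 0: x=[10.3000] v=[0.0000]
Step 1: x=[10.2295] v=[-0.4703]
Step 2: x=[10.0910] v=[-0.9231]
Step 3: x=[9.8898] v=[-1.3416]
Step 4: x=[9.6333] v=[-1.7103]
Step 5: x=[9.3310] v=[-2.0155]
Step 6: x=[8.9941] v=[-2.2459]
Step 7: x=[8.6352] v=[-2.3929]
Step 8: x=[8.2675] v=[-2.4511]
Step 9: x=[7.9048] v=[-2.4183]
Step 10: x=[7.5604] v=[-2.2957]
Step 11: x=[7.2472] v=[-2.0879]
Step 12: x=[6.9768] v=[-1.8026]
Step 13: x=[6.7592] v=[-1.4504]
Step 14: x=[6.6026] v=[-1.0443]
Step 15: x=[6.5127] v=[-0.5994]
Step 16: x=[6.4929] v=[-0.1323]
Step 17: x=[6.5439] v=[0.3397]
First v>=0 after going negative at step 17, time=2.5500

Answer: 2.5500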